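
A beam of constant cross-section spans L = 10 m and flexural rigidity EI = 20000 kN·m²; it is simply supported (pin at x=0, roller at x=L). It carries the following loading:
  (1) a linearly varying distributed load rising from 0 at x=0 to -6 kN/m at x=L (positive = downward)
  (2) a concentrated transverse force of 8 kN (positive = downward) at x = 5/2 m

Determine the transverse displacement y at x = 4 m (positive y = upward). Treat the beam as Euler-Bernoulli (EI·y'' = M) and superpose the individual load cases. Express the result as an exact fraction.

Load 1 — triangular load w₀=-6 kN/m (0→w₀ over full span):
  y_1 = -w₀x(7L⁴-10L²x²+3x⁴)/(360LEI) = -(-6)·4·(7·10⁴-10·10²·4²+3·4⁴)/(360·10·20000) = 1141/62500 m
Load 2 — point force P=8 kN at a=5/2 m (b=L-a=15/2):
  y_2 = -Pa(L-x)(2Lx-a²-x²)/(6LEI)  [x>a] = -8·(5/2)·(10-4)·(2·10·4-(5/2)²-4²)/(6·10·20000) = -231/40000 m
Superposition: y = Σ y_i = 12481/1000000 m ≈ 0.012481 m

y(4) = 12481/1000000 m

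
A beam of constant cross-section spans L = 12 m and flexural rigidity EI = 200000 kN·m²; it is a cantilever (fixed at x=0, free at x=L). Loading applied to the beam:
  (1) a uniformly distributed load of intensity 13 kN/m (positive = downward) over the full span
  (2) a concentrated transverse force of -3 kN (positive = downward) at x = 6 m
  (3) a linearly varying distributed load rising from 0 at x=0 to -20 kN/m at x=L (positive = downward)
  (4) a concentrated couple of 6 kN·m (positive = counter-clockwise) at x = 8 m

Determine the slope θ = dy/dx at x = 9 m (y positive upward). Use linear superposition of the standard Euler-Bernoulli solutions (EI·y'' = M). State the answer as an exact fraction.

Load 1 — uniform load w=13 kN/m over full span:
  θ_1 = -wx(x²-3Lx+3L²)/(6EI) = -13·9·(9²-3·12·9+3·12²)/(6·200000) = -7371/400000 rad
Load 2 — point force P=-3 kN at a=6 m (b=L-a=6):
  θ_2 = -Pa²/(2EI)  [x>a] = -(-3)·6²/(2·200000) = 27/100000 rad
Load 3 — triangular load w₀=-20 kN/m (0→w₀ over full span):
  θ_3 = (w₀Lx²/4-w₀L²x/3-w₀x⁴/(24L))/EI = ((-20)·12·9²/4-(-20)·12²·9/3-(-20)·9⁴/(24·12))/200000 = 6777/320000 rad
Load 4 — applied couple M₀=6 kN·m at a=8 m (b=L-a=4):
  θ_4 = M₀a/EI  [x>a] = 6·8/200000 = 3/12500 rad
Superposition: θ = Σ θ_i = 5217/1600000 rad ≈ 0.003261 rad

θ(9) = 5217/1600000 rad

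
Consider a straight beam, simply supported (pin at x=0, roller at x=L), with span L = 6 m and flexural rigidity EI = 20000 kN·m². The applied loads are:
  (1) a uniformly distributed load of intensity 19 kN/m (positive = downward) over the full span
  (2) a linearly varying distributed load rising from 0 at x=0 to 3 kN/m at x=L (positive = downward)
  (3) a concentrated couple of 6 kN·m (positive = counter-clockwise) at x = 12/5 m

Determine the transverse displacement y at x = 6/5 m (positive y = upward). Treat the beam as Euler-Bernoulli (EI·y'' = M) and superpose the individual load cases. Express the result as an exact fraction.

Load 1 — uniform load w=19 kN/m over full span:
  y_1 = -wx(L³-2Lx²+x³)/(24EI) = -19·(6/5)·(6³-2·6·(6/5)²+(6/5)³)/(24·20000) = -14877/1562500 m
Load 2 — triangular load w₀=3 kN/m (0→w₀ over full span):
  y_2 = -w₀x(7L⁴-10L²x²+3x⁴)/(360LEI) = -3·(6/5)·(7·6⁴-10·6²·(6/5)²+3·(6/5)⁴)/(360·6·20000) = -6966/9765625 m
Load 3 — applied couple M₀=6 kN·m at a=12/5 m (b=L-a=18/5):
  y_3 = (M₀x³/(6L)+C₁x)/EI  [x≤a] with C₁=M₀(3b²-L²)/(6L)=12/25 = (6·(6/5)³/(6·6)+(12/25)·(6/5))/20000 = 27/625000 m
Superposition: y = Σ y_i = -796203/78125000 m ≈ -0.010191 m

y(6/5) = -796203/78125000 m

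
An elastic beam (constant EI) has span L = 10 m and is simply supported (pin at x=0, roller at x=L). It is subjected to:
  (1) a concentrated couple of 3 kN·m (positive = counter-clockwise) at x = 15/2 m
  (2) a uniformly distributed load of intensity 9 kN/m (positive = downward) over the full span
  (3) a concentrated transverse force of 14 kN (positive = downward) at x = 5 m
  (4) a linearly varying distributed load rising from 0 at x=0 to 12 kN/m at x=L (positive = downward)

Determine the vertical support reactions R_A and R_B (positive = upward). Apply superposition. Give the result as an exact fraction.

R_A = 723/10 kN, R_B = 917/10 kN

Load 1 — applied couple M₀=3 kN·m at a=15/2 m (b=L-a=5/2):
  R_A = M₀/L = 3/10 kN
  R_B = -M₀/L = -3/10 kN
Load 2 — uniform load w=9 kN/m over full span:
  R_A = wL/2 = 9·10/2 = 45 kN
  R_B = wL/2 = 9·10/2 = 45 kN
Load 3 — point force P=14 kN at a=5 m (b=L-a=5):
  R_A = Pb/L = 14·5/10 = 7 kN
  R_B = Pa/L = 14·5/10 = 7 kN
Load 4 — triangular load w₀=12 kN/m (0→w₀ over full span):
  R_A = w₀L/6 = 12·10/6 = 20 kN
  R_B = w₀L/3 = 12·10/3 = 40 kN
Superposition: R_A = 723/10 kN, R_B = 917/10 kN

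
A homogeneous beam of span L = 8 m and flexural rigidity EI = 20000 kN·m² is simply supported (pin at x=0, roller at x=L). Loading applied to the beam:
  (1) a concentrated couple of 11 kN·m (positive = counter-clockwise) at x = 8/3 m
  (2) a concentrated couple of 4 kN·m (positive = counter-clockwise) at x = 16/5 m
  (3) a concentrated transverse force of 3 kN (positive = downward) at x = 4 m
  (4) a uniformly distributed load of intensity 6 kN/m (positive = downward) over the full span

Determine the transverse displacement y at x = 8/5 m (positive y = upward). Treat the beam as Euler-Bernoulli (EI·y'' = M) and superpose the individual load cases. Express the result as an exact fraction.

Load 1 — applied couple M₀=11 kN·m at a=8/3 m (b=L-a=16/3):
  y_1 = (M₀x³/(6L)+C₁x)/EI  [x≤a] with C₁=M₀(3b²-L²)/(6L)=44/9 = (11·(8/5)³/(6·8)+(44/9)·(8/5))/20000 = 308/703125 m
Load 2 — applied couple M₀=4 kN·m at a=16/5 m (b=L-a=24/5):
  y_2 = (M₀x³/(6L)+C₁x)/EI  [x≤a] with C₁=M₀(3b²-L²)/(6L)=32/75 = (4·(8/5)³/(6·8)+(32/75)·(8/5))/20000 = 4/78125 m
Load 3 — point force P=3 kN at a=4 m (b=L-a=4):
  y_3 = -Pbx(L²-b²-x²)/(6LEI)  [x≤a] = -3·4·(8/5)·(8²-4²-(8/5)²)/(6·8·20000) = -71/78125 m
Load 4 — uniform load w=6 kN/m over full span:
  y_4 = -wx(L³-2Lx²+x³)/(24EI) = -6·(8/5)·(8³-2·8·(8/5)²+(8/5)³)/(24·20000) = -3712/390625 m
Superposition: y = Σ y_i = -34883/3515625 m ≈ -0.009922 m

y(8/5) = -34883/3515625 m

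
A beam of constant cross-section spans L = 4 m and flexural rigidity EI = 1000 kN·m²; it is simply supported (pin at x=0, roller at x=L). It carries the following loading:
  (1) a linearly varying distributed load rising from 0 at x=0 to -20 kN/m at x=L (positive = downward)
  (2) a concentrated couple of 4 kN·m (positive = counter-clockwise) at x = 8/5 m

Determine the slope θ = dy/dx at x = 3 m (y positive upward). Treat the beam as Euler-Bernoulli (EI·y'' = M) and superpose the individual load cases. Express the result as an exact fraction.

Load 1 — triangular load w₀=-20 kN/m (0→w₀ over full span):
  θ_1 = -w₀(7L⁴-30L²x²+15x⁴)/(360LEI) = -(-20)·(7·4⁴-30·4²·3²+15·3⁴)/(360·4·1000) = -1313/72000 rad
Load 2 — applied couple M₀=4 kN·m at a=8/5 m (b=L-a=12/5):
  θ_2 = (M₀x²/(2L)-M₀(x-a)+C₁)/EI  [x>a] with C₁=M₀(3b²-L²)/(6L)=16/75 = (4·3²/(2·4)-4·(3-(8/5))+(16/75))/1000 = -133/150000 rad
Superposition: θ = Σ θ_i = -34421/1800000 rad ≈ -0.019123 rad

θ(3) = -34421/1800000 rad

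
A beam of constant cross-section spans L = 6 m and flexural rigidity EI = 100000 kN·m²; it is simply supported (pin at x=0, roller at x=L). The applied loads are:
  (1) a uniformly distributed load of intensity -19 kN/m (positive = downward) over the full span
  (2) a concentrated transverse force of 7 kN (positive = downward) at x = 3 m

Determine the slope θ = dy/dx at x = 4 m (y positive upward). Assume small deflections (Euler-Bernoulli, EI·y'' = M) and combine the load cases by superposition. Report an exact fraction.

θ(4) = -883/1200000 rad

Load 1 — uniform load w=-19 kN/m over full span:
  θ_1 = -w(L³-6Lx²+4x³)/(24EI) = -(-19)·(6³-6·6·4²+4·4³)/(24·100000) = -247/300000 rad
Load 2 — point force P=7 kN at a=3 m (b=L-a=3):
  θ_2 = -Pa(2L²-6Lx+3x²+a²)/(6LEI)  [x>a] = -7·3·(2·6²-6·6·4+3·4²+3²)/(6·6·100000) = 7/80000 rad
Superposition: θ = Σ θ_i = -883/1200000 rad ≈ -0.000736 rad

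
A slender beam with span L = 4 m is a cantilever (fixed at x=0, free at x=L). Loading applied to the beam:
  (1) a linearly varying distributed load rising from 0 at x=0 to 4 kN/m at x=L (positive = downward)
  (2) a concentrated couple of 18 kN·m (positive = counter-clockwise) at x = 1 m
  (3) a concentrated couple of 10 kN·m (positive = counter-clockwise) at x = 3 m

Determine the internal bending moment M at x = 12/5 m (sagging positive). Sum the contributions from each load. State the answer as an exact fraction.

M(12/5) = 2086/375 kN·m

Load 1 — triangular load w₀=4 kN/m (0→w₀ over full span):
  M_1 = w₀Lx/2 - w₀L²/3 - w₀x³/(6L) = 4·4·(12/5)/2 - 4·4²/3 - 4·(12/5)³/(6·4) = -1664/375 kN·m
Load 2 — applied couple M₀=18 kN·m at a=1 m (b=L-a=3):
  M_2 = 0  [x>a] = 0 kN·m
Load 3 — applied couple M₀=10 kN·m at a=3 m (b=L-a=1):
  M_3 = M₀  [x≤a] = 10 = 10 kN·m
Superposition: M = Σ M_i = 2086/375 kN·m ≈ 5.562667 kN·m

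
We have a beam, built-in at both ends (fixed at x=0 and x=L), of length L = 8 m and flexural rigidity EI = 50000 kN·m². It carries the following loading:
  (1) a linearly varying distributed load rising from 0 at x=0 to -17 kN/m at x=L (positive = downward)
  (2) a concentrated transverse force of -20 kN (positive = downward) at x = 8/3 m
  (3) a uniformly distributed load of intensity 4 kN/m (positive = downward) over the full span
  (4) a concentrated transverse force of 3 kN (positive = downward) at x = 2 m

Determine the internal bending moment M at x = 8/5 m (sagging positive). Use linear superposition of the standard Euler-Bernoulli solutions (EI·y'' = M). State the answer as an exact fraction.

Load 1 — triangular load w₀=-17 kN/m (0→w₀ over full span):
  M_1 = 3w₀Lx/20 - w₀L²/30 - w₀x³/(6L) = 3·(-17)·8·(8/5)/20 - (-17)·8²/30 - (-17)·(8/5)³/(6·8) = 1904/375 kN·m
Load 2 — point force P=-20 kN at a=8/3 m (b=L-a=16/3):
  M_2 = Pb²(3a+b)x/L³ - Pab²/L²  [x≤a] = (-20)·(16/3)²·(3·(8/3)+(16/3))·(8/5)/8³ - (-20)·(8/3)·(16/3)²/8² = 0 kN·m
Load 3 — uniform load w=4 kN/m over full span:
  M_3 = wLx/2 - wL²/12 - wx²/2 = 4·8·(8/5)/2 - 4·8²/12 - 4·(8/5)²/2 = -64/75 kN·m
Load 4 — point force P=3 kN at a=2 m (b=L-a=6):
  M_4 = Pb²(3a+b)x/L³ - Pab²/L²  [x≤a] = 3·6²·(3·2+6)·(8/5)/8³ - 3·2·6²/8² = 27/40 kN·m
Superposition: M = Σ M_i = 4899/1000 kN·m ≈ 4.899000 kN·m

M(8/5) = 4899/1000 kN·m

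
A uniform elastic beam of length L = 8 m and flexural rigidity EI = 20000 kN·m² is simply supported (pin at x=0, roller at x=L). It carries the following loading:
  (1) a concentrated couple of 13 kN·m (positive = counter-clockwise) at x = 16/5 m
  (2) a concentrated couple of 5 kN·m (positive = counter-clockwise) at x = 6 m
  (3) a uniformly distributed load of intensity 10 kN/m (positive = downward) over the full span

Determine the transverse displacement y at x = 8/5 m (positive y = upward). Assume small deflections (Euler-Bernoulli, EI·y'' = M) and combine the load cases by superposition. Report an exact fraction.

Load 1 — applied couple M₀=13 kN·m at a=16/5 m (b=L-a=24/5):
  y_1 = (M₀x³/(6L)+C₁x)/EI  [x≤a] with C₁=M₀(3b²-L²)/(6L)=104/75 = (13·(8/5)³/(6·8)+(104/75)·(8/5))/20000 = 13/78125 m
Load 2 — applied couple M₀=5 kN·m at a=6 m (b=L-a=2):
  y_2 = (M₀x³/(6L)+C₁x)/EI  [x≤a] with C₁=M₀(3b²-L²)/(6L)=-65/12 = (5·(8/5)³/(6·8)+(-65/12)·(8/5))/20000 = -103/250000 m
Load 3 — uniform load w=10 kN/m over full span:
  y_3 = -wx(L³-2Lx²+x³)/(24EI) = -10·(8/5)·(8³-2·8·(8/5)²+(8/5)³)/(24·20000) = -3712/234375 m
Superposition: y = Σ y_i = -60313/3750000 m ≈ -0.016083 m

y(8/5) = -60313/3750000 m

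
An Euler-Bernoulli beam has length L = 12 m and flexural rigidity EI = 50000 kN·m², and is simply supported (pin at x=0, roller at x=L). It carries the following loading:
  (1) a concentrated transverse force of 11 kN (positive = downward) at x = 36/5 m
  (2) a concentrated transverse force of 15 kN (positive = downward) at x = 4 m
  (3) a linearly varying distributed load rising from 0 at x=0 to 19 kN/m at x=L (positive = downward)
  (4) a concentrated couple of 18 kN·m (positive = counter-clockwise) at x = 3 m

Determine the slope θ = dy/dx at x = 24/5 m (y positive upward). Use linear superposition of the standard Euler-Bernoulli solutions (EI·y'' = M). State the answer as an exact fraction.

θ(24/5) = -2152351/375000000 rad

Load 1 — point force P=11 kN at a=36/5 m (b=L-a=24/5):
  θ_1 = -Pb(L²-b²-3x²)/(6LEI)  [x≤a] = -11·(24/5)·(12²-(24/5)²-3·(24/5)²)/(6·12·50000) = -297/390625 rad
Load 2 — point force P=15 kN at a=4 m (b=L-a=8):
  θ_2 = -Pa(2L²-6Lx+3x²+a²)/(6LEI)  [x>a] = -15·4·(2·12²-6·12·(24/5)+3·(24/5)²+4²)/(6·12·50000) = -43/93750 rad
Load 3 — triangular load w₀=19 kN/m (0→w₀ over full span):
  θ_3 = -w₀(7L⁴-30L²x²+15x⁴)/(360LEI) = -19·(7·12⁴-30·12²·(24/5)²+15·(24/5)⁴)/(360·12·50000) = -18411/3906250 rad
Load 4 — applied couple M₀=18 kN·m at a=3 m (b=L-a=9):
  θ_4 = (M₀x²/(2L)-M₀(x-a)+C₁)/EI  [x>a] with C₁=M₀(3b²-L²)/(6L)=99/4 = (18·(24/5)²/(2·12)-18·((24/5)-3)+(99/4))/50000 = 963/5000000 rad
Superposition: θ = Σ θ_i = -2152351/375000000 rad ≈ -0.005740 rad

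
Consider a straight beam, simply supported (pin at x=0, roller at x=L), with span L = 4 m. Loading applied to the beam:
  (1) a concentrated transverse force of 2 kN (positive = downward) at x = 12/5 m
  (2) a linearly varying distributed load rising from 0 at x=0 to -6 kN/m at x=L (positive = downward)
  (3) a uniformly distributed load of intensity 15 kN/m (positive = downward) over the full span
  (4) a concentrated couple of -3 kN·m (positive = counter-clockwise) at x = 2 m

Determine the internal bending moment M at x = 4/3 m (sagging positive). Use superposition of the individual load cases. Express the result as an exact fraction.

M(4/3) = 2969/135 kN·m

Load 1 — point force P=2 kN at a=12/5 m (b=L-a=8/5):
  M_1 = Pbx/L  [x≤a] = 2·(8/5)·(4/3)/4 = 16/15 kN·m
Load 2 — triangular load w₀=-6 kN/m (0→w₀ over full span):
  M_2 = w₀Lx/6 - w₀x³/(6L) = (-6)·4·(4/3)/6 - (-6)·(4/3)³/(6·4) = -128/27 kN·m
Load 3 — uniform load w=15 kN/m over full span:
  M_3 = wx(L-x)/2 = 15·(4/3)·(4-(4/3))/2 = 80/3 kN·m
Load 4 — applied couple M₀=-3 kN·m at a=2 m (b=L-a=2):
  M_4 = M₀x/L  [x≤a] = (-3)·(4/3)/4 = -1 kN·m
Superposition: M = Σ M_i = 2969/135 kN·m ≈ 21.992593 kN·m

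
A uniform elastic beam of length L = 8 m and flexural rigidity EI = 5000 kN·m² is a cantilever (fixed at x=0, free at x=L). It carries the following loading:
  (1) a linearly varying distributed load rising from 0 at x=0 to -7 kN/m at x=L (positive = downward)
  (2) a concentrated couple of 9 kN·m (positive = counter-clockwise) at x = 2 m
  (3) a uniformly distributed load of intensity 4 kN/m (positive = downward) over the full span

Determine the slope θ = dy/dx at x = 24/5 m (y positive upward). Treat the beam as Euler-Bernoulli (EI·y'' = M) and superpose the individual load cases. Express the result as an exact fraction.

θ(24/5) = 35033/1562500 rad

Load 1 — triangular load w₀=-7 kN/m (0→w₀ over full span):
  θ_1 = (w₀Lx²/4-w₀L²x/3-w₀x⁴/(24L))/EI = ((-7)·8·(24/5)²/4-(-7)·8²·(24/5)/3-(-7)·(24/5)⁴/(24·8))/5000 = 32312/390625 rad
Load 2 — applied couple M₀=9 kN·m at a=2 m (b=L-a=6):
  θ_2 = M₀a/EI  [x>a] = 9·2/5000 = 9/2500 rad
Load 3 — uniform load w=4 kN/m over full span:
  θ_3 = -wx(x²-3Lx+3L²)/(6EI) = -4·(24/5)·((24/5)²-3·8·(24/5)+3·8²)/(6·5000) = -4992/78125 rad
Superposition: θ = Σ θ_i = 35033/1562500 rad ≈ 0.022421 rad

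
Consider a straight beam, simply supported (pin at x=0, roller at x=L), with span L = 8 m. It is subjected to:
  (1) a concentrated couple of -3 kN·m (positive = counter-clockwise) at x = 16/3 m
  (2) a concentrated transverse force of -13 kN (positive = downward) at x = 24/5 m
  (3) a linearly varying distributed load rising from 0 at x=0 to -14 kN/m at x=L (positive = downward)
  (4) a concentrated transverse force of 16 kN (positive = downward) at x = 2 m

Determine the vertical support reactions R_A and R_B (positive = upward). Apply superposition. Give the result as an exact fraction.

R_A = -1469/120 kN, R_B = -4891/120 kN

Load 1 — applied couple M₀=-3 kN·m at a=16/3 m (b=L-a=8/3):
  R_A = M₀/L = (-3)/8 = -3/8 kN
  R_B = -M₀/L = -(-3)/8 = 3/8 kN
Load 2 — point force P=-13 kN at a=24/5 m (b=L-a=16/5):
  R_A = Pb/L = (-13)·(16/5)/8 = -26/5 kN
  R_B = Pa/L = (-13)·(24/5)/8 = -39/5 kN
Load 3 — triangular load w₀=-14 kN/m (0→w₀ over full span):
  R_A = w₀L/6 = (-14)·8/6 = -56/3 kN
  R_B = w₀L/3 = (-14)·8/3 = -112/3 kN
Load 4 — point force P=16 kN at a=2 m (b=L-a=6):
  R_A = Pb/L = 16·6/8 = 12 kN
  R_B = Pa/L = 16·2/8 = 4 kN
Superposition: R_A = -1469/120 kN, R_B = -4891/120 kN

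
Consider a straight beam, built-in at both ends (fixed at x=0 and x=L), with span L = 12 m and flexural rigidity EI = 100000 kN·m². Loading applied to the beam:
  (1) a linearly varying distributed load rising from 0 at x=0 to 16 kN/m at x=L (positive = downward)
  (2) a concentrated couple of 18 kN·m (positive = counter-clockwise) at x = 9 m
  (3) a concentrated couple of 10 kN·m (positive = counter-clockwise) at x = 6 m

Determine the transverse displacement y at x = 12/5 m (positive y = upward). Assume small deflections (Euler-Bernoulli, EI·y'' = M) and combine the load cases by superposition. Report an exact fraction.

Load 1 — triangular load w₀=16 kN/m (0→w₀ over full span):
  y_1 = -w₀x²(L-x)²(x+2L)/(120LEI) = -16·(12/5)²·(12-(12/5))²·((12/5)+2·12)/(120·12·100000) = -76032/48828125 m
Load 2 — applied couple M₀=18 kN·m at a=9 m (b=L-a=3):
  y_2 = (R_Ax³/6 - M_Ax²/2)/EI  [x≤a] with R_A=27/16, M_A=45/8 = ((27/16)·(12/5)³/6 - (45/8)·(12/5)²/2)/100000 = -1539/12500000 m
Load 3 — applied couple M₀=10 kN·m at a=6 m (b=L-a=6):
  y_3 = (R_Ax³/6 - M_Ax²/2)/EI  [x≤a] with R_A=5/4, M_A=5/2 = ((5/4)·(12/5)³/6 - (5/2)·(12/5)²/2)/100000 = -27/625000 m
Superposition: y = Σ y_i = -2692899/1562500000 m ≈ -0.001723 m

y(12/5) = -2692899/1562500000 m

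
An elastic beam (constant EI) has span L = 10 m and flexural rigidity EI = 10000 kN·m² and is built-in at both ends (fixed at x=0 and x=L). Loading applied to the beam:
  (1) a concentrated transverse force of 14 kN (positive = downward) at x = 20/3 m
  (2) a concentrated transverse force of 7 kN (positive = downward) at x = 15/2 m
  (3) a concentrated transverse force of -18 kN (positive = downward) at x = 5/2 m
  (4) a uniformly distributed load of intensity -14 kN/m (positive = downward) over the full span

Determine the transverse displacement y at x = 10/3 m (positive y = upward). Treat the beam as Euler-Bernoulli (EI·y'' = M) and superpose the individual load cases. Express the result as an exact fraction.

Load 1 — point force P=14 kN at a=20/3 m (b=L-a=10/3):
  y_1 = -Pb²x²(3aL-(3a+b)x)/(6L³EI)  [x≤a] = -14·(10/3)²·(10/3)²·(3·(20/3)·10-(3·(20/3)+(10/3))·(10/3))/(6·10³·10000) = -77/21870 m
Load 2 — point force P=7 kN at a=15/2 m (b=L-a=5/2):
  y_2 = -Pb²x²(3aL-(3a+b)x)/(6L³EI)  [x≤a] = -7·(5/2)²·(10/3)²·(3·(15/2)·10-(3·(15/2)+(5/2))·(10/3))/(6·10³·10000) = -119/103680 m
Load 3 — point force P=-18 kN at a=5/2 m (b=L-a=15/2):
  y_3 = -Pa²(L-x)²(3bL-(3b+a)(L-x))/(6L³EI)  [x>a] = -(-18)·(5/2)²·(10-(10/3))²·(3·(15/2)·10-(3·(15/2)+(5/2))·(10-(10/3)))/(6·10³·10000) = 7/1440 m
Load 4 — uniform load w=-14 kN/m over full span:
  y_4 = -wx²(L-x)²/(24EI) = -(-14)·(10/3)²·(10-(10/3))²/(24·10000) = 7/243 m
Superposition: y = Σ y_i = 81179/2799360 m ≈ 0.028999 m

y(10/3) = 81179/2799360 m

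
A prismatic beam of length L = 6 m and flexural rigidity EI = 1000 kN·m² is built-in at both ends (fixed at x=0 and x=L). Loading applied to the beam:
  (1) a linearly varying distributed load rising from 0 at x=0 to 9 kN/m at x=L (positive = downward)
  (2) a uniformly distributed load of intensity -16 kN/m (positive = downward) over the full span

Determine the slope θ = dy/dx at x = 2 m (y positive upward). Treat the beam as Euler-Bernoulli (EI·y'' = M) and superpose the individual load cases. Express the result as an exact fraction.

θ(2) = 28/1875 rad

Load 1 — triangular load w₀=9 kN/m (0→w₀ over full span):
  θ_1 = -w₀(2x(L-x)(L-2x)(x+2L)+x²(L-x)²)/(120LEI) = -9·(2·2·(6-2)·(6-2·2)·(2+2·6)+2²·(6-2)²)/(120·6·1000) = -4/625 rad
Load 2 — uniform load w=-16 kN/m over full span:
  θ_2 = -wx(L-x)(L-2x)/(12EI) = -(-16)·2·(6-2)·(6-2·2)/(12·1000) = 8/375 rad
Superposition: θ = Σ θ_i = 28/1875 rad ≈ 0.014933 rad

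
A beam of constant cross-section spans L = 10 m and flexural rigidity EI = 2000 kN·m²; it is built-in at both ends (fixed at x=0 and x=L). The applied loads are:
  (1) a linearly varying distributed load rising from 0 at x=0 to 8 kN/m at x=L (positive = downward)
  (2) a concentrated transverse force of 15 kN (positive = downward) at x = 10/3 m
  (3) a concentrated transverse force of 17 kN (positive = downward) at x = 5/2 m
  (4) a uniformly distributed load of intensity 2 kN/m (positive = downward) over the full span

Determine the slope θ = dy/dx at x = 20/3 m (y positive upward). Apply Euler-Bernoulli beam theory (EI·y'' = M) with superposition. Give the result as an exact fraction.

θ(20/3) = 487/15552 rad

Load 1 — triangular load w₀=8 kN/m (0→w₀ over full span):
  θ_1 = -w₀(2x(L-x)(L-2x)(x+2L)+x²(L-x)²)/(120LEI) = -8·(2·(20/3)·(10-(20/3))·(10-2·(20/3))·((20/3)+2·10)+(20/3)²·(10-(20/3))²)/(120·10·2000) = 14/1215 rad
Load 2 — point force P=15 kN at a=10/3 m (b=L-a=20/3):
  θ_2 = Pa²(L-x)(2bL-(3b+a)(L-x))/(2L³EI)  [x>a] = 15·(10/3)²·(10-(20/3))·(2·(20/3)·10-(3·(20/3)+(10/3))·(10-(20/3)))/(2·10³·2000) = 5/648 rad
Load 3 — point force P=17 kN at a=5/2 m (b=L-a=15/2):
  θ_3 = Pa²(L-x)(2bL-(3b+a)(L-x))/(2L³EI)  [x>a] = 17·(5/2)²·(10-(20/3))·(2·(15/2)·10-(3·(15/2)+(5/2))·(10-(20/3)))/(2·10³·2000) = 17/2880 rad
Load 4 — uniform load w=2 kN/m over full span:
  θ_4 = -wx(L-x)(L-2x)/(12EI) = -2·(20/3)·(10-(20/3))·(10-2·(20/3))/(12·2000) = 1/162 rad
Superposition: θ = Σ θ_i = 487/15552 rad ≈ 0.031314 rad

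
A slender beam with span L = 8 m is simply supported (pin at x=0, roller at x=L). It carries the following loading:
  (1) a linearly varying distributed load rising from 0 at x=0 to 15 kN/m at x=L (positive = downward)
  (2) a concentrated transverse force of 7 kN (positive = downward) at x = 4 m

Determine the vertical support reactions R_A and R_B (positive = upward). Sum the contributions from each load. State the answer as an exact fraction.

Load 1 — triangular load w₀=15 kN/m (0→w₀ over full span):
  R_A = w₀L/6 = 15·8/6 = 20 kN
  R_B = w₀L/3 = 15·8/3 = 40 kN
Load 2 — point force P=7 kN at a=4 m (b=L-a=4):
  R_A = Pb/L = 7·4/8 = 7/2 kN
  R_B = Pa/L = 7·4/8 = 7/2 kN
Superposition: R_A = 47/2 kN, R_B = 87/2 kN

R_A = 47/2 kN, R_B = 87/2 kN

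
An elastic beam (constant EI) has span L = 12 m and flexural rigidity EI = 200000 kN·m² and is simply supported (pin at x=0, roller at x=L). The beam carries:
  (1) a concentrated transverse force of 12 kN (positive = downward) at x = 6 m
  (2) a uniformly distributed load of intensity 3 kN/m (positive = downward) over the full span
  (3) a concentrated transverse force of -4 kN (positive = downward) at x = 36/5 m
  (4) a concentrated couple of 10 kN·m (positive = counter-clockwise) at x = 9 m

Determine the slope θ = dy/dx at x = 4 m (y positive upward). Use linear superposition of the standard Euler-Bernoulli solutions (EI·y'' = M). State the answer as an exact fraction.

θ(4) = -231191/300000000 rad

Load 1 — point force P=12 kN at a=6 m (b=L-a=6):
  θ_1 = -Pb(L²-b²-3x²)/(6LEI)  [x≤a] = -12·6·(12²-6²-3·4²)/(6·12·200000) = -3/10000 rad
Load 2 — uniform load w=3 kN/m over full span:
  θ_2 = -w(L³-6Lx²+4x³)/(24EI) = -3·(12³-6·12·4²+4·4³)/(24·200000) = -13/25000 rad
Load 3 — point force P=-4 kN at a=36/5 m (b=L-a=24/5):
  θ_3 = -Pb(L²-b²-3x²)/(6LEI)  [x≤a] = -(-4)·(24/5)·(12²-(24/5)²-3·4²)/(6·12·200000) = 38/390625 rad
Load 4 — applied couple M₀=10 kN·m at a=9 m (b=L-a=3):
  θ_4 = (M₀x²/(2L)+C₁)/EI  [x≤a] with C₁=M₀(3b²-L²)/(6L)=-65/4 = (10·4²/(2·12)+(-65/4))/200000 = -23/480000 rad
Superposition: θ = Σ θ_i = -231191/300000000 rad ≈ -0.000771 rad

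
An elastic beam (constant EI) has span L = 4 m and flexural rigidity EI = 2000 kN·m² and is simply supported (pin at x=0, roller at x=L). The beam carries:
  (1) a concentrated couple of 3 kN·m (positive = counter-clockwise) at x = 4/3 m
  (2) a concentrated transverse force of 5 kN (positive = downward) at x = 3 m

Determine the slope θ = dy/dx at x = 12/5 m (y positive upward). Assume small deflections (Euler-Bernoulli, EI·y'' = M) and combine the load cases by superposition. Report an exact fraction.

θ(12/5) = 61/1200000 rad

Load 1 — applied couple M₀=3 kN·m at a=4/3 m (b=L-a=8/3):
  θ_1 = (M₀x²/(2L)-M₀(x-a)+C₁)/EI  [x>a] with C₁=M₀(3b²-L²)/(6L)=2/3 = (3·(12/5)²/(2·4)-3·((12/5)-(4/3))+(2/3))/2000 = -7/37500 rad
Load 2 — point force P=5 kN at a=3 m (b=L-a=1):
  θ_2 = -Pb(L²-b²-3x²)/(6LEI)  [x≤a] = -5·1·(4²-1²-3·(12/5)²)/(6·4·2000) = 19/80000 rad
Superposition: θ = Σ θ_i = 61/1200000 rad ≈ 0.000051 rad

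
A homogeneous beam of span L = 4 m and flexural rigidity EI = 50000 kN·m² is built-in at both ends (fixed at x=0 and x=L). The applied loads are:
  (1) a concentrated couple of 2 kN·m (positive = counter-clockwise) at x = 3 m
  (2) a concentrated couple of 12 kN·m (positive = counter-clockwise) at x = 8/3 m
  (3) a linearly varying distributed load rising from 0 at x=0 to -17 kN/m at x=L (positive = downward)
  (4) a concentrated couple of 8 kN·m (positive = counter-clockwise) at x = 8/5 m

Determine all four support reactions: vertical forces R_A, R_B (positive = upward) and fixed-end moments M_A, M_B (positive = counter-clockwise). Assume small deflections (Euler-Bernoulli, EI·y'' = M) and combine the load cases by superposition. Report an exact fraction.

R_A = -1103/400 kN, M_A = -2089/600 kN·m, R_B = -12497/400 kN, M_B = 3157/200 kN·m

Load 1 — applied couple M₀=2 kN·m at a=3 m (b=L-a=1):
  R_A = 6M₀ab/L³ = 6·2·3·1/4³ = 9/16 kN
  M_A = M₀b(2a-b)/L² = 2·1·(2·3-1)/4² = 5/8 kN·m
  R_B = -6M₀ab/L³ = -6·2·3·1/4³ = -9/16 kN
  M_B = M₀a(2b-a)/L² = 2·3·(2·1-3)/4² = -3/8 kN·m
Load 2 — applied couple M₀=12 kN·m at a=8/3 m (b=L-a=4/3):
  R_A = 6M₀ab/L³ = 6·12·(8/3)·(4/3)/4³ = 4 kN
  M_A = M₀b(2a-b)/L² = 12·(4/3)·(2·(8/3)-(4/3))/4² = 4 kN·m
  R_B = -6M₀ab/L³ = -6·12·(8/3)·(4/3)/4³ = -4 kN
  M_B = M₀a(2b-a)/L² = 12·(8/3)·(2·(4/3)-(8/3))/4² = 0 kN·m
Load 3 — triangular load w₀=-17 kN/m (0→w₀ over full span):
  R_A = 3w₀L/20 = 3·(-17)·4/20 = -51/5 kN
  M_A = w₀L²/30 = (-17)·4²/30 = -136/15 kN·m
  R_B = 7w₀L/20 = 7·(-17)·4/20 = -119/5 kN
  M_B = -w₀L²/20 = -(-17)·4²/20 = 68/5 kN·m
Load 4 — applied couple M₀=8 kN·m at a=8/5 m (b=L-a=12/5):
  R_A = 6M₀ab/L³ = 6·8·(8/5)·(12/5)/4³ = 72/25 kN
  M_A = M₀b(2a-b)/L² = 8·(12/5)·(2·(8/5)-(12/5))/4² = 24/25 kN·m
  R_B = -6M₀ab/L³ = -6·8·(8/5)·(12/5)/4³ = -72/25 kN
  M_B = M₀a(2b-a)/L² = 8·(8/5)·(2·(12/5)-(8/5))/4² = 64/25 kN·m
Superposition: R_A = -1103/400 kN, M_A = -2089/600 kN·m, R_B = -12497/400 kN, M_B = 3157/200 kN·m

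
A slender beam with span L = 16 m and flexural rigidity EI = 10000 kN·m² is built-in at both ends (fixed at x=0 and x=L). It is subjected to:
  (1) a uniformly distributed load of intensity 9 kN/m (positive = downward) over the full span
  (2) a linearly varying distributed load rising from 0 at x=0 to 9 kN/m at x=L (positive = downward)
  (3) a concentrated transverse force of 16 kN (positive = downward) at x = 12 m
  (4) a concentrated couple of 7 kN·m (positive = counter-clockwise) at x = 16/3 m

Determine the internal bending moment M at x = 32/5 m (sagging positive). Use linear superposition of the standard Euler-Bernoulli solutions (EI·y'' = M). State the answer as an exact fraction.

M(32/5) = 45779/375 kN·m

Load 1 — uniform load w=9 kN/m over full span:
  M_1 = wLx/2 - wL²/12 - wx²/2 = 9·16·(32/5)/2 - 9·16²/12 - 9·(32/5)²/2 = 2112/25 kN·m
Load 2 — triangular load w₀=9 kN/m (0→w₀ over full span):
  M_2 = 3w₀Lx/20 - w₀L²/30 - w₀x³/(6L) = 3·9·16·(32/5)/20 - 9·16²/30 - 9·(32/5)³/(6·16) = 4608/125 kN·m
Load 3 — point force P=16 kN at a=12 m (b=L-a=4):
  M_3 = Pb²(3a+b)x/L³ - Pab²/L²  [x≤a] = 16·4²·(3·12+4)·(32/5)/16³ - 16·12·4²/16² = 4 kN·m
Load 4 — applied couple M₀=7 kN·m at a=16/3 m (b=L-a=32/3):
  M_4 = R_Ax - M_A - M₀  [x>a] with R_A=7/12, M_A=0 = (7/12)·(32/5) - 0 - 7 = -49/15 kN·m
Superposition: M = Σ M_i = 45779/375 kN·m ≈ 122.077333 kN·m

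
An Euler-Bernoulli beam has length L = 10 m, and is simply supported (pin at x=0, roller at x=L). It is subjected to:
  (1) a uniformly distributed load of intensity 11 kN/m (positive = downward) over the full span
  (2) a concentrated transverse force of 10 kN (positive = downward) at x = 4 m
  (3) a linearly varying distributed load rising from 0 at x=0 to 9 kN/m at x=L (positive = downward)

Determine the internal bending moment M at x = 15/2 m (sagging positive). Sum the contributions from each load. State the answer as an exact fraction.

Load 1 — uniform load w=11 kN/m over full span:
  M_1 = wx(L-x)/2 = 11·(15/2)·(10-(15/2))/2 = 825/8 kN·m
Load 2 — point force P=10 kN at a=4 m (b=L-a=6):
  M_2 = Pa(L-x)/L  [x>a] = 10·4·(10-(15/2))/10 = 10 kN·m
Load 3 — triangular load w₀=9 kN/m (0→w₀ over full span):
  M_3 = w₀Lx/6 - w₀x³/(6L) = 9·10·(15/2)/6 - 9·(15/2)³/(6·10) = 1575/32 kN·m
Superposition: M = Σ M_i = 5195/32 kN·m ≈ 162.343750 kN·m

M(15/2) = 5195/32 kN·m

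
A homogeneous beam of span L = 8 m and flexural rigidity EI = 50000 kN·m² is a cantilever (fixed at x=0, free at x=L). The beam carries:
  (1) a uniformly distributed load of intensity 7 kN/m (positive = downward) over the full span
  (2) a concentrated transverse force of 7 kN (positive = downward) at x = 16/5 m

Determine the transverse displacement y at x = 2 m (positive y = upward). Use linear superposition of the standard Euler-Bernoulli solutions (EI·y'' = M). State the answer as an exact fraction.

y(2) = -3101/375000 m

Load 1 — uniform load w=7 kN/m over full span:
  y_1 = -wx²(x²-4Lx+6L²)/(24EI) = -7·2²·(2²-4·8·2+6·8²)/(24·50000) = -189/25000 m
Load 2 — point force P=7 kN at a=16/5 m (b=L-a=24/5):
  y_2 = -Px²(3a-x)/(6EI)  [x≤a] = -7·2²·(3·(16/5)-2)/(6·50000) = -133/187500 m
Superposition: y = Σ y_i = -3101/375000 m ≈ -0.008269 m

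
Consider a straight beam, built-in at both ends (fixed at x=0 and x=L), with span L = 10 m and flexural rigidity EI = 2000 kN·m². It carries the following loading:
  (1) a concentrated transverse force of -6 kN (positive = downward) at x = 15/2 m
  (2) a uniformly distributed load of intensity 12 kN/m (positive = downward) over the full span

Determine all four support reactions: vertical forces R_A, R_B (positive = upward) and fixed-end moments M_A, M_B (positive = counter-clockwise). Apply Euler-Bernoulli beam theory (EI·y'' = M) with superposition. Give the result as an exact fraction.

Load 1 — point force P=-6 kN at a=15/2 m (b=L-a=5/2):
  R_A = Pb²(3a+b)/L³ = (-6)·(5/2)²·(3·(15/2)+(5/2))/10³ = -15/16 kN
  M_A = Pab²/L² = (-6)·(15/2)·(5/2)²/10² = -45/16 kN·m
  R_B = Pa²(a+3b)/L³ = (-6)·(15/2)²·((15/2)+3·(5/2))/10³ = -81/16 kN
  M_B = -Pa²b/L² = -(-6)·(15/2)²·(5/2)/10² = 135/16 kN·m
Load 2 — uniform load w=12 kN/m over full span:
  R_A = wL/2 = 12·10/2 = 60 kN
  M_A = wL²/12 = 12·10²/12 = 100 kN·m
  R_B = wL/2 = 12·10/2 = 60 kN
  M_B = -wL²/12 = -12·10²/12 = -100 kN·m
Superposition: R_A = 945/16 kN, M_A = 1555/16 kN·m, R_B = 879/16 kN, M_B = -1465/16 kN·m

R_A = 945/16 kN, M_A = 1555/16 kN·m, R_B = 879/16 kN, M_B = -1465/16 kN·m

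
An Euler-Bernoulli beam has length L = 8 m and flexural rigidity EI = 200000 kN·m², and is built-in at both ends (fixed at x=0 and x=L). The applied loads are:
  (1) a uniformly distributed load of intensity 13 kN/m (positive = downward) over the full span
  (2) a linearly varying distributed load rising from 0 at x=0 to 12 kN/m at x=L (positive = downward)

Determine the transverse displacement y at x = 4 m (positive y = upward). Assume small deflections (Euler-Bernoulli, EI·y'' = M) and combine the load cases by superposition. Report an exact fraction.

y(4) = -19/18750 m

Load 1 — uniform load w=13 kN/m over full span:
  y_1 = -wx²(L-x)²/(24EI) = -13·4²·(8-4)²/(24·200000) = -13/18750 m
Load 2 — triangular load w₀=12 kN/m (0→w₀ over full span):
  y_2 = -w₀x²(L-x)²(x+2L)/(120LEI) = -12·4²·(8-4)²·(4+2·8)/(120·8·200000) = -1/3125 m
Superposition: y = Σ y_i = -19/18750 m ≈ -0.001013 m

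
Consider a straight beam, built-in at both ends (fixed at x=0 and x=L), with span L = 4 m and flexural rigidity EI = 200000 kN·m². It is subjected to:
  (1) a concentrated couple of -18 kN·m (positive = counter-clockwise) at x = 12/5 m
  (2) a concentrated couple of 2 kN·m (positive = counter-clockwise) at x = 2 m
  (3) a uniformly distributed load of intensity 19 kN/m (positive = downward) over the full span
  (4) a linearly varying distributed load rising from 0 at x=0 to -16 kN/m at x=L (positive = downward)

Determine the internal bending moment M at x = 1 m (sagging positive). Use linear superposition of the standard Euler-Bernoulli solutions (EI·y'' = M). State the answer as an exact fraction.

M(1) = 689/300 kN·m

Load 1 — applied couple M₀=-18 kN·m at a=12/5 m (b=L-a=8/5):
  M_1 = R_Ax - M_A  [x≤a] with R_A=-162/25, M_A=-144/25 = (-162/25)·1 - (-144/25) = -18/25 kN·m
Load 2 — applied couple M₀=2 kN·m at a=2 m (b=L-a=2):
  M_2 = R_Ax - M_A  [x≤a] with R_A=3/4, M_A=1/2 = (3/4)·1 - (1/2) = 1/4 kN·m
Load 3 — uniform load w=19 kN/m over full span:
  M_3 = wLx/2 - wL²/12 - wx²/2 = 19·4·1/2 - 19·4²/12 - 19·1²/2 = 19/6 kN·m
Load 4 — triangular load w₀=-16 kN/m (0→w₀ over full span):
  M_4 = 3w₀Lx/20 - w₀L²/30 - w₀x³/(6L) = 3·(-16)·4·1/20 - (-16)·4²/30 - (-16)·1³/(6·4) = -2/5 kN·m
Superposition: M = Σ M_i = 689/300 kN·m ≈ 2.296667 kN·m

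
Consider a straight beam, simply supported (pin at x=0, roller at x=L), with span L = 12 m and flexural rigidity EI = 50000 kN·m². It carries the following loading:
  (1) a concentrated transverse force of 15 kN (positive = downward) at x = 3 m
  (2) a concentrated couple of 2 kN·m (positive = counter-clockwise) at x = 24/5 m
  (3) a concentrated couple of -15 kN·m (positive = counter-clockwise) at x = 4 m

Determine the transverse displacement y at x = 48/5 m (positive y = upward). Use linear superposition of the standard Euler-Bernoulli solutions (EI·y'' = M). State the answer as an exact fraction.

y(48/5) = -58593/12500000 m

Load 1 — point force P=15 kN at a=3 m (b=L-a=9):
  y_1 = -Pa(L-x)(2Lx-a²-x²)/(6LEI)  [x>a] = -15·3·(12-(48/5))·(2·12·(48/5)-3²-(48/5)²)/(6·12·50000) = -9693/2500000 m
Load 2 — applied couple M₀=2 kN·m at a=24/5 m (b=L-a=36/5):
  y_2 = (M₀x³/(6L)-M₀(x-a)²/2+C₁x)/EI  [x>a] with C₁=M₀(3b²-L²)/(6L)=8/25 = (2·(48/5)³/(6·12)-2·((48/5)-(24/5))²/2+(8/25)·(48/5))/50000 = 36/390625 m
Load 3 — applied couple M₀=-15 kN·m at a=4 m (b=L-a=8):
  y_3 = (M₀x³/(6L)-M₀(x-a)²/2+C₁x)/EI  [x>a] with C₁=M₀(3b²-L²)/(6L)=-10 = ((-15)·(48/5)³/(6·12)-(-15)·((48/5)-4)²/2+(-10)·(48/5))/50000 = -141/156250 m
Superposition: y = Σ y_i = -58593/12500000 m ≈ -0.004687 m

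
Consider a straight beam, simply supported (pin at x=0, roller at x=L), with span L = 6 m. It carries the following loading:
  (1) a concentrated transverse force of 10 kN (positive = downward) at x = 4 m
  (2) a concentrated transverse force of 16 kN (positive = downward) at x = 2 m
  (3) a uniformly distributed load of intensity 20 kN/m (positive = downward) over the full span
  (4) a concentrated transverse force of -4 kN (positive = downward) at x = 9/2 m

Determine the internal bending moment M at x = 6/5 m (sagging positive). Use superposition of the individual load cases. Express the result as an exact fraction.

Load 1 — point force P=10 kN at a=4 m (b=L-a=2):
  M_1 = Pbx/L  [x≤a] = 10·2·(6/5)/6 = 4 kN·m
Load 2 — point force P=16 kN at a=2 m (b=L-a=4):
  M_2 = Pbx/L  [x≤a] = 16·4·(6/5)/6 = 64/5 kN·m
Load 3 — uniform load w=20 kN/m over full span:
  M_3 = wx(L-x)/2 = 20·(6/5)·(6-(6/5))/2 = 288/5 kN·m
Load 4 — point force P=-4 kN at a=9/2 m (b=L-a=3/2):
  M_4 = Pbx/L  [x≤a] = (-4)·(3/2)·(6/5)/6 = -6/5 kN·m
Superposition: M = Σ M_i = 366/5 kN·m ≈ 73.200000 kN·m

M(6/5) = 366/5 kN·m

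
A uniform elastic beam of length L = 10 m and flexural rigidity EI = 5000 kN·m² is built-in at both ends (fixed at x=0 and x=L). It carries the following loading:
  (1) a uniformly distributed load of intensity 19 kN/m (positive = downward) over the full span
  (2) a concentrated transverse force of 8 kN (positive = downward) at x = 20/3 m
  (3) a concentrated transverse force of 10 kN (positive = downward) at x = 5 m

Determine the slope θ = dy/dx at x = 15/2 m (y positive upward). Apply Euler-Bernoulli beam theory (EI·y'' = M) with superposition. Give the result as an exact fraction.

θ(15/2) = 1009/28800 rad

Load 1 — uniform load w=19 kN/m over full span:
  θ_1 = -wx(L-x)(L-2x)/(12EI) = -19·(15/2)·(10-(15/2))·(10-2·(15/2))/(12·5000) = 19/640 rad
Load 2 — point force P=8 kN at a=20/3 m (b=L-a=10/3):
  θ_2 = Pa²(L-x)(2bL-(3b+a)(L-x))/(2L³EI)  [x>a] = 8·(20/3)²·(10-(15/2))·(2·(10/3)·10-(3·(10/3)+(20/3))·(10-(15/2)))/(2·10³·5000) = 1/450 rad
Load 3 — point force P=10 kN at a=5 m (b=L-a=5):
  θ_3 = Pa²(L-x)(2bL-(3b+a)(L-x))/(2L³EI)  [x>a] = 10·5²·(10-(15/2))·(2·5·10-(3·5+5)·(10-(15/2)))/(2·10³·5000) = 1/320 rad
Superposition: θ = Σ θ_i = 1009/28800 rad ≈ 0.035035 rad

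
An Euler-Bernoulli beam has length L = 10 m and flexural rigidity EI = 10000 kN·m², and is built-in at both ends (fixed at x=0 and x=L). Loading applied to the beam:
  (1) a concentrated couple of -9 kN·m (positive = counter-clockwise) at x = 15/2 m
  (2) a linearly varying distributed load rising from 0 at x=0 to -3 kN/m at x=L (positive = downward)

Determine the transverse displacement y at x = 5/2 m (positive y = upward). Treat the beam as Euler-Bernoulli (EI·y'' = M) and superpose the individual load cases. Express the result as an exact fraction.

Load 1 — applied couple M₀=-9 kN·m at a=15/2 m (b=L-a=5/2):
  y_1 = (R_Ax³/6 - M_Ax²/2)/EI  [x≤a] with R_A=-81/80, M_A=-45/16 = ((-81/80)·(5/2)³/6 - (-45/16)·(5/2)²/2)/10000 = 63/102400 m
Load 2 — triangular load w₀=-3 kN/m (0→w₀ over full span):
  y_2 = -w₀x²(L-x)²(x+2L)/(120LEI) = -(-3)·(5/2)²·(10-(5/2))²·((5/2)+2·10)/(120·10·10000) = 81/40960 m
Superposition: y = Σ y_i = 531/204800 m ≈ 0.002593 m

y(5/2) = 531/204800 m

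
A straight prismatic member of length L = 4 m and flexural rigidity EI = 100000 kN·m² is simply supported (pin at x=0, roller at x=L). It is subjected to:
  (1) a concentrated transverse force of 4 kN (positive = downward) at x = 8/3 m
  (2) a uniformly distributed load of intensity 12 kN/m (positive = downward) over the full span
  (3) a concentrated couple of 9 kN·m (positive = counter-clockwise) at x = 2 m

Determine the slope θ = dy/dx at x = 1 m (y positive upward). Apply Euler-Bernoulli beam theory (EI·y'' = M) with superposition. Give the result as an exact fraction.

Load 1 — point force P=4 kN at a=8/3 m (b=L-a=4/3):
  θ_1 = -Pb(L²-b²-3x²)/(6LEI)  [x≤a] = -4·(4/3)·(4²-(4/3)²-3·1²)/(6·4·100000) = -101/4050000 rad
Load 2 — uniform load w=12 kN/m over full span:
  θ_2 = -w(L³-6Lx²+4x³)/(24EI) = -12·(4³-6·4·1²+4·1³)/(24·100000) = -11/50000 rad
Load 3 — applied couple M₀=9 kN·m at a=2 m (b=L-a=2):
  θ_3 = (M₀x²/(2L)+C₁)/EI  [x≤a] with C₁=M₀(3b²-L²)/(6L)=-3/2 = (9·1²/(2·4)+(-3/2))/100000 = -3/800000 rad
Superposition: θ = Σ θ_i = -3223/12960000 rad ≈ -0.000249 rad

θ(1) = -3223/12960000 rad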